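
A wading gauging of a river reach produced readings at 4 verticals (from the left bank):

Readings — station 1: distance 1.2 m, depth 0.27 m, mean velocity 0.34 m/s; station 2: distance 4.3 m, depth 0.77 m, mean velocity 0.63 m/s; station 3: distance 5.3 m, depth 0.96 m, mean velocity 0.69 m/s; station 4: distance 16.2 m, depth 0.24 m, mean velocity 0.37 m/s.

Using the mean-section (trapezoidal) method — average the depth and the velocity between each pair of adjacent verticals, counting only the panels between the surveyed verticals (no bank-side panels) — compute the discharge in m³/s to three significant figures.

4.82 m³/s

Panel 1-2: Δb = 3.1 m, d̄ = (0.27+0.77)/2 = 0.52, v̄ = (0.34+0.63)/2 = 0.485 → q = 3.1×0.52×0.485 = 0.7818 m³/s
Panel 2-3: Δb = 1 m, d̄ = (0.77+0.96)/2 = 0.865, v̄ = (0.63+0.69)/2 = 0.66 → q = 1×0.865×0.66 = 0.5709 m³/s
Panel 3-4: Δb = 10.9 m, d̄ = (0.96+0.24)/2 = 0.6, v̄ = (0.69+0.37)/2 = 0.53 → q = 10.9×0.6×0.53 = 3.466 m³/s
Q = Σ q = 4.819 m³/s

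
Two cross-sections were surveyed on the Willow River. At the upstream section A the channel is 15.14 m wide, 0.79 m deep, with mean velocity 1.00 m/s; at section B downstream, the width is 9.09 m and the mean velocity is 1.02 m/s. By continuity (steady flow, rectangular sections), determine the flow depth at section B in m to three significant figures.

1.29 m

Q = A₁V₁ = (15.14×0.79) × 1.00 = 11.96 m³/s
d₂ = Q/(b₂ V₂) = 11.96/(9.09×1.02) = 1.290 m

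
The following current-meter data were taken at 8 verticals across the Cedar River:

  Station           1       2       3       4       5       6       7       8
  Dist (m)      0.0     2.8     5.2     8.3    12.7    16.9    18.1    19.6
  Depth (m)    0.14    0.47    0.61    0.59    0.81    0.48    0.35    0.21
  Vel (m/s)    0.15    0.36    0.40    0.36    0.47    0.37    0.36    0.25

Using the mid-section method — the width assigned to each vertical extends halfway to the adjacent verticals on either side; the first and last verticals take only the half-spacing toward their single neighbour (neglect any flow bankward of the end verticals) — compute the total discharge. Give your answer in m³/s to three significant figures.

w_1 = (2.8 − 0.0)/2 = 1.4 m; q_1 = 0.15 × 0.14 × 1.4 = 0.02940 m³/s
w_2 = (5.2 − 0.0)/2 = 2.6 m; q_2 = 0.36 × 0.47 × 2.6 = 0.4399 m³/s
w_3 = (8.3 − 2.8)/2 = 2.75 m; q_3 = 0.40 × 0.61 × 2.75 = 0.6710 m³/s
w_4 = (12.7 − 5.2)/2 = 3.75 m; q_4 = 0.36 × 0.59 × 3.75 = 0.7965 m³/s
w_5 = (16.9 − 8.3)/2 = 4.3 m; q_5 = 0.47 × 0.81 × 4.3 = 1.637 m³/s
w_6 = (18.1 − 12.7)/2 = 2.7 m; q_6 = 0.37 × 0.48 × 2.7 = 0.4795 m³/s
w_7 = (19.6 − 16.9)/2 = 1.35 m; q_7 = 0.36 × 0.35 × 1.35 = 0.1701 m³/s
w_8 = (19.6 − 18.1)/2 = 0.75 m; q_8 = 0.25 × 0.21 × 0.75 = 0.03938 m³/s
Q = Σ qᵢ = 4.263 m³/s

4.26 m³/s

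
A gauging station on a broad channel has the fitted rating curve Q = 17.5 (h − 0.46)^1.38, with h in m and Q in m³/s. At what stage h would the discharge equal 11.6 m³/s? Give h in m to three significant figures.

1.20 m

h − h₀ = (Q/C)^(1/b) = (11.6/17.5)^(1/1.38) = 0.7423 m
h = 0.46 + 0.7423 = 1.202 m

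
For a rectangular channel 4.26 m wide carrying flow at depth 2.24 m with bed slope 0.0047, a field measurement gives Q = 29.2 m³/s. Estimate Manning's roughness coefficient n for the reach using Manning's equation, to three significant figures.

A = b·y = 4.26 × 2.24 = 9.542 m²
P = b + 2y = 4.26 + 2×2.24 = 8.740 m
R = A/P = 9.542/8.740 = 1.092 m
n = (1/Q)·A·R^(2/3)·S^(1/2) = (1/29.2) × 9.542 × 1.060 × 0.06856 = 0.02375

0.0238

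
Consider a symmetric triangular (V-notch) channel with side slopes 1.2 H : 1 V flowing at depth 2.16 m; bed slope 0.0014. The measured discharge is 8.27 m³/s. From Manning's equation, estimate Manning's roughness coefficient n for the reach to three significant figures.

0.0224

A = z·y² = 1.2×2.16² = 5.599 m²
P = 2y√(1+z²) = 2×2.16×√(1+1.2²) = 6.748 m
R = A/P = 5.599/6.748 = 0.8297 m
n = (1/Q)·A·R^(2/3)·S^(1/2) = (1/8.27) × 5.599 × 0.8830 × 0.03742 = 0.02237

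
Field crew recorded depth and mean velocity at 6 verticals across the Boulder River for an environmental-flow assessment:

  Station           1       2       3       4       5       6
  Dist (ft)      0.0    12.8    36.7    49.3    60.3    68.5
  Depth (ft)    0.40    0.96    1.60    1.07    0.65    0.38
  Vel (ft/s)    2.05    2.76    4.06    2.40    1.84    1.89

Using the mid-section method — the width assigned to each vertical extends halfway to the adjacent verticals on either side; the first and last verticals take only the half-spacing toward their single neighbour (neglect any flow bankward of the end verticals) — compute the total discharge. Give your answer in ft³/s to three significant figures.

217 ft³/s

w_1 = (12.8 − 0.0)/2 = 6.4 ft; q_1 = 2.05 × 0.40 × 6.4 = 5.248 ft³/s
w_2 = (36.7 − 0.0)/2 = 18.35 ft; q_2 = 2.76 × 0.96 × 18.35 = 48.62 ft³/s
w_3 = (49.3 − 12.8)/2 = 18.25 ft; q_3 = 4.06 × 1.60 × 18.25 = 118.6 ft³/s
w_4 = (60.3 − 36.7)/2 = 11.8 ft; q_4 = 2.40 × 1.07 × 11.8 = 30.30 ft³/s
w_5 = (68.5 − 49.3)/2 = 9.6 ft; q_5 = 1.84 × 0.65 × 9.6 = 11.48 ft³/s
w_6 = (68.5 − 60.3)/2 = 4.1 ft; q_6 = 1.89 × 0.38 × 4.1 = 2.945 ft³/s
Q = Σ qᵢ = 217.1 ft³/s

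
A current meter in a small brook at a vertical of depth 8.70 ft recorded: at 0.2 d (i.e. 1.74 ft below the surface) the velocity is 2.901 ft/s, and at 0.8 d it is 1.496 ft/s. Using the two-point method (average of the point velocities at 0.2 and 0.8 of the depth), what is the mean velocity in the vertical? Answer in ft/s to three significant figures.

2.20 ft/s

v̄ = (2.901 + 1.496) / 2 = 2.199 ft/s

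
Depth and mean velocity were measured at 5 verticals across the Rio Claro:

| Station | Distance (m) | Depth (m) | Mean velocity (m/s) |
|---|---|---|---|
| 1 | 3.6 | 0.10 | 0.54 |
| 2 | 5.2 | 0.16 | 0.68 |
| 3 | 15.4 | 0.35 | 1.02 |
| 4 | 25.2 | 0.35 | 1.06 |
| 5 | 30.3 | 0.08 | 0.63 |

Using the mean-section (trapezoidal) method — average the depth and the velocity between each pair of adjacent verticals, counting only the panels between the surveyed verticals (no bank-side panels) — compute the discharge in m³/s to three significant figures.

6.83 m³/s

Panel 1-2: Δb = 1.6 m, d̄ = (0.10+0.16)/2 = 0.13, v̄ = (0.54+0.68)/2 = 0.61 → q = 1.6×0.13×0.61 = 0.1269 m³/s
Panel 2-3: Δb = 10.2 m, d̄ = (0.16+0.35)/2 = 0.255, v̄ = (0.68+1.02)/2 = 0.85 → q = 10.2×0.255×0.85 = 2.211 m³/s
Panel 3-4: Δb = 9.8 m, d̄ = (0.35+0.35)/2 = 0.35, v̄ = (1.02+1.06)/2 = 1.04 → q = 9.8×0.35×1.04 = 3.567 m³/s
Panel 4-5: Δb = 5.1 m, d̄ = (0.35+0.08)/2 = 0.215, v̄ = (1.06+0.63)/2 = 0.845 → q = 5.1×0.215×0.845 = 0.9265 m³/s
Q = Σ q = 6.831 m³/s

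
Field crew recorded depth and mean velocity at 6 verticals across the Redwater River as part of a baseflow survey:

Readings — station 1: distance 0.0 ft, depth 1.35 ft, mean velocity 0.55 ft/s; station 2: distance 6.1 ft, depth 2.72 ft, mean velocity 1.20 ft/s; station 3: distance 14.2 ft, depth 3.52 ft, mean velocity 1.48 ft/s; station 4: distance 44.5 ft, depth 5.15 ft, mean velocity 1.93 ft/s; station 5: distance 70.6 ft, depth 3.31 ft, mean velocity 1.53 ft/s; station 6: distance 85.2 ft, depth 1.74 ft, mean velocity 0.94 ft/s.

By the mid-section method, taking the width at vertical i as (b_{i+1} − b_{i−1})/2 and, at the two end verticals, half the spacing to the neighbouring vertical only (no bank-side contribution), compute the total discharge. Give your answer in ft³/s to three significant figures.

w_1 = (6.1 − 0.0)/2 = 3.05 ft; q_1 = 0.55 × 1.35 × 3.05 = 2.265 ft³/s
w_2 = (14.2 − 0.0)/2 = 7.1 ft; q_2 = 1.20 × 2.72 × 7.1 = 23.17 ft³/s
w_3 = (44.5 − 6.1)/2 = 19.2 ft; q_3 = 1.48 × 3.52 × 19.2 = 100.0 ft³/s
w_4 = (70.6 − 14.2)/2 = 28.2 ft; q_4 = 1.93 × 5.15 × 28.2 = 280.3 ft³/s
w_5 = (85.2 − 44.5)/2 = 20.35 ft; q_5 = 1.53 × 3.31 × 20.35 = 103.1 ft³/s
w_6 = (85.2 − 70.6)/2 = 7.3 ft; q_6 = 0.94 × 1.74 × 7.3 = 11.94 ft³/s
Q = Σ qᵢ = 520.8 ft³/s

521 ft³/s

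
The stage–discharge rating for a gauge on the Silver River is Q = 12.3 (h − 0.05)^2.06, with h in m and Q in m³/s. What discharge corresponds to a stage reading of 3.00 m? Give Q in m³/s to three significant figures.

Q = 12.3 × (3.00 − 0.05)^2.06 = 12.3 × 2.95^2.06 = 114.2 m³/s

114 m³/s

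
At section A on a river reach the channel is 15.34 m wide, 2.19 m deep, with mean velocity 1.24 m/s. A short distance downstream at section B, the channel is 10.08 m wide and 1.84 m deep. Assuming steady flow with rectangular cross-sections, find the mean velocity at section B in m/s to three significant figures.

Q = A₁V₁ = (15.34×2.19) × 1.24 = 41.66 m³/s
A₂ = 10.08 × 1.84 = 18.55 m²
V₂ = Q/A₂ = 41.66/18.55 = 2.246 m/s

2.25 m/s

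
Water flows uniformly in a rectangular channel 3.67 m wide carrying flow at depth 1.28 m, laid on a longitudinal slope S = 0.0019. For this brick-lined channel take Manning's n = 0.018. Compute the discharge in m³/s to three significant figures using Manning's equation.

9.42 m³/s

A = b·y = 3.67 × 1.28 = 4.698 m²
P = b + 2y = 3.67 + 2×1.28 = 6.230 m
R = A/P = 4.698/6.230 = 0.7540 m
Q = (1/n)·A·R^(2/3)·S^(1/2) = (1/0.018) × 4.698 × 0.7540^(2/3) × 0.0019^(1/2) = 9.424 m³/s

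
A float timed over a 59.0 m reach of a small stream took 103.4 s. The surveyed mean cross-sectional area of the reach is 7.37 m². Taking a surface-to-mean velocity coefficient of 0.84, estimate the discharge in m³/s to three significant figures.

v_surface = L / t̄ = 59.0 / 103.4 = 0.5706 m/s
v_mean = 0.84 × 0.5706 = 0.4793 m/s
Q = A × v_mean = 7.37 × 0.4793 = 3.532 m³/s

3.53 m³/s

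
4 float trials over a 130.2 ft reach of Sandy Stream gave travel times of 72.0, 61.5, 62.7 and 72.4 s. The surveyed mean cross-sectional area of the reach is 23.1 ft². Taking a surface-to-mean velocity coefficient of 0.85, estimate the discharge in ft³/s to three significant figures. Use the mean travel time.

38.1 ft³/s

t̄ = (72.0 + 61.5 + 62.7 + 72.4) / 4 = 67.15 s
v_surface = L / t̄ = 130.2 / 67.15 = 1.939 ft/s
v_mean = 0.85 × 1.939 = 1.648 ft/s
Q = A × v_mean = 23.1 × 1.648 = 38.07 ft³/s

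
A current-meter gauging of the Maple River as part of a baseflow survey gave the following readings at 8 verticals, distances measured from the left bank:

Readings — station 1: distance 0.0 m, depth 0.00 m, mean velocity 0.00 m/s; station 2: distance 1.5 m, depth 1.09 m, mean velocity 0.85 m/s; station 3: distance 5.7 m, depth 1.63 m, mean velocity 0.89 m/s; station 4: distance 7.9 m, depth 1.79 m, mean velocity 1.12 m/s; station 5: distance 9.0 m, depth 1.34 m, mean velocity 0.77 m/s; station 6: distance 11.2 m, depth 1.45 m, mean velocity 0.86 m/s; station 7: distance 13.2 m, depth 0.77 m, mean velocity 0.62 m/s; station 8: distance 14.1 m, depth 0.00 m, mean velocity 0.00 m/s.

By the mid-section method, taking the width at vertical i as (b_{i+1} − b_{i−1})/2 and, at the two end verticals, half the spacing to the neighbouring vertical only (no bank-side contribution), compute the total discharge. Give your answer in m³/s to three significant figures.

15.6 m³/s

w_2 = (5.7 − 0.0)/2 = 2.85 m; q_2 = 0.85 × 1.09 × 2.85 = 2.641 m³/s
w_3 = (7.9 − 1.5)/2 = 3.2 m; q_3 = 0.89 × 1.63 × 3.2 = 4.642 m³/s
w_4 = (9.0 − 5.7)/2 = 1.65 m; q_4 = 1.12 × 1.79 × 1.65 = 3.308 m³/s
w_5 = (11.2 − 7.9)/2 = 1.65 m; q_5 = 0.77 × 1.34 × 1.65 = 1.702 m³/s
w_6 = (13.2 − 9.0)/2 = 2.1 m; q_6 = 0.86 × 1.45 × 2.1 = 2.619 m³/s
w_7 = (14.1 − 11.2)/2 = 1.45 m; q_7 = 0.62 × 0.77 × 1.45 = 0.6922 m³/s
Stations 1, 8 contribute zero (depth or velocity is 0).
Q = Σ qᵢ = 15.60 m³/s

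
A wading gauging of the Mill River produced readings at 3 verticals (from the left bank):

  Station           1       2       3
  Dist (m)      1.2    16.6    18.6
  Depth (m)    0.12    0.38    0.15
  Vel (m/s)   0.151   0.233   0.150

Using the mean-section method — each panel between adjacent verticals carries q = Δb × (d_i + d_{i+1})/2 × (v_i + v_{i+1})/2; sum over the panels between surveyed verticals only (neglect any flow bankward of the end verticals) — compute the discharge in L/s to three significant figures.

841 L/s

Panel 1-2: Δb = 15.4 m, d̄ = (0.12+0.38)/2 = 0.25, v̄ = (0.151+0.233)/2 = 0.192 → q = 15.4×0.25×0.192 = 0.7392 m³/s
Panel 2-3: Δb = 2 m, d̄ = (0.38+0.15)/2 = 0.265, v̄ = (0.233+0.150)/2 = 0.1915 → q = 2×0.265×0.1915 = 0.1015 m³/s
Q = Σ q = 0.8407 m³/s
= 0.8407 × 1000 = 840.7 L/s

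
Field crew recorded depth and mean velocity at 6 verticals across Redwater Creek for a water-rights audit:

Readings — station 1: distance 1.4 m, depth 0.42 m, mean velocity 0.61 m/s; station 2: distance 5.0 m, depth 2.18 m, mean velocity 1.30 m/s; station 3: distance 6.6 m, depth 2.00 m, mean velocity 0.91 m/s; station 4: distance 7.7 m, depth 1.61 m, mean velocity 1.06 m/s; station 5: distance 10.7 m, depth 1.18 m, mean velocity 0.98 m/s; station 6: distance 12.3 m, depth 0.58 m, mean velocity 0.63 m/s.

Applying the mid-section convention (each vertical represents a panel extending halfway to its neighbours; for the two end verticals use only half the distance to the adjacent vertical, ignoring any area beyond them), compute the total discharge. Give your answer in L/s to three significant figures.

w_1 = (5.0 − 1.4)/2 = 1.8 m; q_1 = 0.61 × 0.42 × 1.8 = 0.4612 m³/s
w_2 = (6.6 − 1.4)/2 = 2.6 m; q_2 = 1.30 × 2.18 × 2.6 = 7.368 m³/s
w_3 = (7.7 − 5.0)/2 = 1.35 m; q_3 = 0.91 × 2.00 × 1.35 = 2.457 m³/s
w_4 = (10.7 − 6.6)/2 = 2.05 m; q_4 = 1.06 × 1.61 × 2.05 = 3.499 m³/s
w_5 = (12.3 − 7.7)/2 = 2.3 m; q_5 = 0.98 × 1.18 × 2.3 = 2.660 m³/s
w_6 = (12.3 − 10.7)/2 = 0.8 m; q_6 = 0.63 × 0.58 × 0.8 = 0.2923 m³/s
Q = Σ qᵢ = 16.74 m³/s
= 16.74 × 1000 = 16740 L/s

16700 L/s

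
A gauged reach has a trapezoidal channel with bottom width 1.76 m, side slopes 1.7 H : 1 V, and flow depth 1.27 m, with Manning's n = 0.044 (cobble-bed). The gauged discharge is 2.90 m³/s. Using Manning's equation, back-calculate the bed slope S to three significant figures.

0.000991

A = (b + z·y)·y = (1.76 + 1.7×1.27)×1.27 = 4.977 m²
P = b + 2y√(1+z²) = 1.76 + 2×1.27×√(1+1.7²) = 6.770 m
R = A/P = 4.977/6.770 = 0.7352 m
S = (Q·n / (1·A·R^(2/3)))² = (2.90×0.044 / (1×4.977×0.8146))² = 0.0009905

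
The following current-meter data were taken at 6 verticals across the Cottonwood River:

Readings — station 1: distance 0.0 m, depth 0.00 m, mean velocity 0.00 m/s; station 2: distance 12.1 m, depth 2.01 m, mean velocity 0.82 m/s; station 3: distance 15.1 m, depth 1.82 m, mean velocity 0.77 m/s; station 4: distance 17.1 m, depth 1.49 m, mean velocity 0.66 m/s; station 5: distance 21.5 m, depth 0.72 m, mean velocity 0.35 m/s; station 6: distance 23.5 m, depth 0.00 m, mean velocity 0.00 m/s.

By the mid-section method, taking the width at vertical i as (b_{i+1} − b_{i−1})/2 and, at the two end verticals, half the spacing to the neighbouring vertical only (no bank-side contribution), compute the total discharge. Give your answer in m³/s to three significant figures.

19.9 m³/s

w_2 = (15.1 − 0.0)/2 = 7.55 m; q_2 = 0.82 × 2.01 × 7.55 = 12.44 m³/s
w_3 = (17.1 − 12.1)/2 = 2.5 m; q_3 = 0.77 × 1.82 × 2.5 = 3.504 m³/s
w_4 = (21.5 − 15.1)/2 = 3.2 m; q_4 = 0.66 × 1.49 × 3.2 = 3.147 m³/s
w_5 = (23.5 − 17.1)/2 = 3.2 m; q_5 = 0.35 × 0.72 × 3.2 = 0.8064 m³/s
Stations 1, 6 contribute zero (depth or velocity is 0).
Q = Σ qᵢ = 19.90 m³/s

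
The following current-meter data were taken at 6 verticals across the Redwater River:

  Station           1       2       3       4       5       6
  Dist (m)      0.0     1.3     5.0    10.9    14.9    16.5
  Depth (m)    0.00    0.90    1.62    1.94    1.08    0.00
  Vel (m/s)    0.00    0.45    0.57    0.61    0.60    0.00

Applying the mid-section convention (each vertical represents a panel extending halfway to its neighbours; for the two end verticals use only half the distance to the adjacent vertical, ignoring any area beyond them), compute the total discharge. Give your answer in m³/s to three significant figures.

w_2 = (5.0 − 0.0)/2 = 2.5 m; q_2 = 0.45 × 0.90 × 2.5 = 1.013 m³/s
w_3 = (10.9 − 1.3)/2 = 4.8 m; q_3 = 0.57 × 1.62 × 4.8 = 4.432 m³/s
w_4 = (14.9 − 5.0)/2 = 4.95 m; q_4 = 0.61 × 1.94 × 4.95 = 5.858 m³/s
w_5 = (16.5 − 10.9)/2 = 2.8 m; q_5 = 0.60 × 1.08 × 2.8 = 1.814 m³/s
Stations 1, 6 contribute zero (depth or velocity is 0).
Q = Σ qᵢ = 13.12 m³/s

13.1 m³/s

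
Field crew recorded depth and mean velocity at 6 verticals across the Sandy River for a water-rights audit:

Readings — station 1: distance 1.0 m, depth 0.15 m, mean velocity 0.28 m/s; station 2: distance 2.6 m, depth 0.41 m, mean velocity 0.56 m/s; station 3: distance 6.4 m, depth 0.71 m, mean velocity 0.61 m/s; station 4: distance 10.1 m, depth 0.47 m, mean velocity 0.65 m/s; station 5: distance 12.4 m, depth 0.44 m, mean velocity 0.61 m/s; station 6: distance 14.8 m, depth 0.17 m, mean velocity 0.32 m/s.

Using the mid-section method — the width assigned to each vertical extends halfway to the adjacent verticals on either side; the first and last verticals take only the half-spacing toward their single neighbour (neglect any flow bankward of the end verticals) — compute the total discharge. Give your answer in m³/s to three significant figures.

3.89 m³/s

w_1 = (2.6 − 1.0)/2 = 0.8 m; q_1 = 0.28 × 0.15 × 0.8 = 0.03360 m³/s
w_2 = (6.4 − 1.0)/2 = 2.7 m; q_2 = 0.56 × 0.41 × 2.7 = 0.6199 m³/s
w_3 = (10.1 − 2.6)/2 = 3.75 m; q_3 = 0.61 × 0.71 × 3.75 = 1.624 m³/s
w_4 = (12.4 − 6.4)/2 = 3 m; q_4 = 0.65 × 0.47 × 3 = 0.9165 m³/s
w_5 = (14.8 − 10.1)/2 = 2.35 m; q_5 = 0.61 × 0.44 × 2.35 = 0.6307 m³/s
w_6 = (14.8 − 12.4)/2 = 1.2 m; q_6 = 0.32 × 0.17 × 1.2 = 0.06528 m³/s
Q = Σ qᵢ = 3.890 m³/s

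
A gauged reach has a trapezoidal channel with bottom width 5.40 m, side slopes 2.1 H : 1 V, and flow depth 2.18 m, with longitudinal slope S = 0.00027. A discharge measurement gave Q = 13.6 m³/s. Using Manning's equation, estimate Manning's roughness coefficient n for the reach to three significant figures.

A = (b + z·y)·y = (5.40 + 2.1×2.18)×2.18 = 21.75 m²
P = b + 2y√(1+z²) = 5.40 + 2×2.18×√(1+2.1²) = 15.54 m
R = A/P = 21.75/15.54 = 1.400 m
n = (1/Q)·A·R^(2/3)·S^(1/2) = (1/13.6) × 21.75 × 1.251 × 0.01643 = 0.03288

0.0329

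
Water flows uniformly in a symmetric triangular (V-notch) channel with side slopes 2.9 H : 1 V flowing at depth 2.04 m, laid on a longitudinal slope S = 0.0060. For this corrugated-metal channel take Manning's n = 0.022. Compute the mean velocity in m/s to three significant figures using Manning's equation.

A = z·y² = 2.9×2.04² = 12.07 m²
P = 2y√(1+z²) = 2×2.04×√(1+2.9²) = 12.52 m
R = A/P = 12.07/12.52 = 0.9643 m
Q = (1/n)·A·R^(2/3)·S^(1/2) = (1/0.022) × 12.07 × 0.9643^(2/3) × 0.0060^(1/2) = 41.47 m³/s
V = Q/A = 41.47/12.07 = 3.437 m/s

3.44 m/s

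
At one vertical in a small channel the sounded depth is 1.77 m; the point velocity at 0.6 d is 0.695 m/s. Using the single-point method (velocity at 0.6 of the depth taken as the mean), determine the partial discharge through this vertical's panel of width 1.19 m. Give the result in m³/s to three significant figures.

1.46 m³/s

v̄ = v₀.₆ = 0.695 m/s
q = v̄ × d × w = 0.6950 × 1.77 × 1.19 = 1.464 m³/s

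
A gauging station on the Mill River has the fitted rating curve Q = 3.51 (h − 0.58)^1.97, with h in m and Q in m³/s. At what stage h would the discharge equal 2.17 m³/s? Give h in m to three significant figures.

1.36 m

h − h₀ = (Q/C)^(1/b) = (2.17/3.51)^(1/1.97) = 0.7834 m
h = 0.58 + 0.7834 = 1.363 m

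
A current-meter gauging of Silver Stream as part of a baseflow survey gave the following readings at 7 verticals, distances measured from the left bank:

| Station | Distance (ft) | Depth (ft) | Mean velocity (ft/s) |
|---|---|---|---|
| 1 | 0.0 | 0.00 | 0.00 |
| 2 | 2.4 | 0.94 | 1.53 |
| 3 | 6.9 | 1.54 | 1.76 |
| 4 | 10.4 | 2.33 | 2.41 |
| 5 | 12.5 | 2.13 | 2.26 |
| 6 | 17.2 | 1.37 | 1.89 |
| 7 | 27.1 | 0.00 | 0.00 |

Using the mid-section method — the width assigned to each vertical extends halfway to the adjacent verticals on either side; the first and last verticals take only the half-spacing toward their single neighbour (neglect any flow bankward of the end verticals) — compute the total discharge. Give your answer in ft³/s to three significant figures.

66.8 ft³/s

w_2 = (6.9 − 0.0)/2 = 3.45 ft; q_2 = 1.53 × 0.94 × 3.45 = 4.962 ft³/s
w_3 = (10.4 − 2.4)/2 = 4 ft; q_3 = 1.76 × 1.54 × 4 = 10.84 ft³/s
w_4 = (12.5 − 6.9)/2 = 2.8 ft; q_4 = 2.41 × 2.33 × 2.8 = 15.72 ft³/s
w_5 = (17.2 − 10.4)/2 = 3.4 ft; q_5 = 2.26 × 2.13 × 3.4 = 16.37 ft³/s
w_6 = (27.1 − 12.5)/2 = 7.3 ft; q_6 = 1.89 × 1.37 × 7.3 = 18.90 ft³/s
Stations 1, 7 contribute zero (depth or velocity is 0).
Q = Σ qᵢ = 66.80 ft³/s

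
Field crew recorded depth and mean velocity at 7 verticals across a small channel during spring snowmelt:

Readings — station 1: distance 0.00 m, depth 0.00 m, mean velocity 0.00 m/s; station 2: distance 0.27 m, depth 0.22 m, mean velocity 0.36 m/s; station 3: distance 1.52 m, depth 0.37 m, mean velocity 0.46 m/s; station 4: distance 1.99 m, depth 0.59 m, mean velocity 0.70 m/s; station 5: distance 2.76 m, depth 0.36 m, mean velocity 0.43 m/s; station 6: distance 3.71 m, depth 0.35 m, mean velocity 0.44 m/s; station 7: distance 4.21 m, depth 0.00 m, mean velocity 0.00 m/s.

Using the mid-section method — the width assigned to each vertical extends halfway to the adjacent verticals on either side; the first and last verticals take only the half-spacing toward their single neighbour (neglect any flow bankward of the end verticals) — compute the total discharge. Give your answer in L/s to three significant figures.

w_2 = (1.52 − 0.00)/2 = 0.76 m; q_2 = 0.36 × 0.22 × 0.76 = 0.06019 m³/s
w_3 = (1.99 − 0.27)/2 = 0.86 m; q_3 = 0.46 × 0.37 × 0.86 = 0.1464 m³/s
w_4 = (2.76 − 1.52)/2 = 0.62 m; q_4 = 0.70 × 0.59 × 0.62 = 0.2561 m³/s
w_5 = (3.71 − 1.99)/2 = 0.86 m; q_5 = 0.43 × 0.36 × 0.86 = 0.1331 m³/s
w_6 = (4.21 − 2.76)/2 = 0.725 m; q_6 = 0.44 × 0.35 × 0.725 = 0.1117 m³/s
Stations 1, 7 contribute zero (depth or velocity is 0).
Q = Σ qᵢ = 0.7074 m³/s
= 0.7074 × 1000 = 707.4 L/s

707 L/s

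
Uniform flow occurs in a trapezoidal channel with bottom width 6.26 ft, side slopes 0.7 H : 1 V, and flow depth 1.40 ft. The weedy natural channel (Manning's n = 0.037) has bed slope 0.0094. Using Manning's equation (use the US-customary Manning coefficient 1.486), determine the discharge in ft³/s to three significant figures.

40.7 ft³/s

A = (b + z·y)·y = (6.26 + 0.7×1.40)×1.40 = 10.14 ft²
P = b + 2y√(1+z²) = 6.26 + 2×1.40×√(1+0.7²) = 9.678 ft
R = A/P = 10.14/9.678 = 1.047 ft
Q = (1.486/n)·A·R^(2/3)·S^(1/2) = (1.486/0.037) × 10.14 × 1.047^(2/3) × 0.0094^(1/2) = 40.70 ft³/s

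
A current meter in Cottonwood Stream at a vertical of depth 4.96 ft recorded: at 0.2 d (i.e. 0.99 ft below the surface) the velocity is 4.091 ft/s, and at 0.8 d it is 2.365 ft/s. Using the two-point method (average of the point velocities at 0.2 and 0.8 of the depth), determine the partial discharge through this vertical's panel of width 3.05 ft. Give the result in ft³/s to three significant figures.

v̄ = (4.091 + 2.365) / 2 = 3.228 ft/s
q = v̄ × d × w = 3.228 × 4.96 × 3.05 = 48.83 ft³/s

48.8 ft³/s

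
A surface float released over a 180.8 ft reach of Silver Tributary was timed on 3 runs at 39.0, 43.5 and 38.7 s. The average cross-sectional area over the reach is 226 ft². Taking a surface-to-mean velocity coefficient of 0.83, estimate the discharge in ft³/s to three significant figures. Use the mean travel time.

t̄ = (39.0 + 43.5 + 38.7) / 3 = 40.4 s
v_surface = L / t̄ = 180.8 / 40.4 = 4.475 ft/s
v_mean = 0.83 × 4.475 = 3.714 ft/s
Q = A × v_mean = 226 × 3.714 = 839.5 ft³/s

839 ft³/s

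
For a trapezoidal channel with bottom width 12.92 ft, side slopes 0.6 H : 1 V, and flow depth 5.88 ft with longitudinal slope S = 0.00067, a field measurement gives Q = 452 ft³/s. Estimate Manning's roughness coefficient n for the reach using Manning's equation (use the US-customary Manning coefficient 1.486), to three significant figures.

0.0194

A = (b + z·y)·y = (12.92 + 0.6×5.88)×5.88 = 96.71 ft²
P = b + 2y√(1+z²) = 12.92 + 2×5.88×√(1+0.6²) = 26.63 ft
R = A/P = 96.71/26.63 = 3.631 ft
n = (1.486/Q)·A·R^(2/3)·S^(1/2) = (1.486/452) × 96.71 × 2.362 × 0.02588 = 0.01944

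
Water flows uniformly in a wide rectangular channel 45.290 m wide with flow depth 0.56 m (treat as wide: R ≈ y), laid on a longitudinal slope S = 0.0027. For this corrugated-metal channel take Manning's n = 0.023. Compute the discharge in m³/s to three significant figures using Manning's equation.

A = b·y = 45.290 × 0.56 = 25.36 m²
Wide channel: R ≈ y = 0.56 m
Q = (1/n)·A·R^(2/3)·S^(1/2) = (1/0.023) × 25.36 × 0.5600^(2/3) × 0.0027^(1/2) = 38.93 m³/s

38.9 m³/s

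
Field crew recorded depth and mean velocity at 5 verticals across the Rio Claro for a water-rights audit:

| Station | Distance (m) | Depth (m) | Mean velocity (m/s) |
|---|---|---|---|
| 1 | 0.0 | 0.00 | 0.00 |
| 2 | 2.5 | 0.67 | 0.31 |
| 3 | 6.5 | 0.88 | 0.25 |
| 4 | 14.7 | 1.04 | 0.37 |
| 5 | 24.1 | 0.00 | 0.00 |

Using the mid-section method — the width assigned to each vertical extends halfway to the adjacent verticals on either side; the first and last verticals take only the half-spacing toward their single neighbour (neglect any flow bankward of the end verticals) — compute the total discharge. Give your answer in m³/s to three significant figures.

w_2 = (6.5 − 0.0)/2 = 3.25 m; q_2 = 0.31 × 0.67 × 3.25 = 0.6750 m³/s
w_3 = (14.7 − 2.5)/2 = 6.1 m; q_3 = 0.25 × 0.88 × 6.1 = 1.342 m³/s
w_4 = (24.1 − 6.5)/2 = 8.8 m; q_4 = 0.37 × 1.04 × 8.8 = 3.386 m³/s
Stations 1, 5 contribute zero (depth or velocity is 0).
Q = Σ qᵢ = 5.403 m³/s

5.40 m³/s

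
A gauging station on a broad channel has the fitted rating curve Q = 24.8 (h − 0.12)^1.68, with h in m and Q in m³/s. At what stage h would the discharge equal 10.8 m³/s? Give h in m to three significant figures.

0.730 m

h − h₀ = (Q/C)^(1/b) = (10.8/24.8)^(1/1.68) = 0.6097 m
h = 0.12 + 0.6097 = 0.7297 m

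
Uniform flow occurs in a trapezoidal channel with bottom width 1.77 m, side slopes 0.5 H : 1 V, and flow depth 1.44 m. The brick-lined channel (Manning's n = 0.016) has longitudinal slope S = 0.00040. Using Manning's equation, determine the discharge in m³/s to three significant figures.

A = (b + z·y)·y = (1.77 + 0.5×1.44)×1.44 = 3.586 m²
P = b + 2y√(1+z²) = 1.77 + 2×1.44×√(1+0.5²) = 4.990 m
R = A/P = 3.586/4.990 = 0.7186 m
Q = (1/n)·A·R^(2/3)·S^(1/2) = (1/0.016) × 3.586 × 0.7186^(2/3) × 0.00040^(1/2) = 3.596 m³/s

3.60 m³/s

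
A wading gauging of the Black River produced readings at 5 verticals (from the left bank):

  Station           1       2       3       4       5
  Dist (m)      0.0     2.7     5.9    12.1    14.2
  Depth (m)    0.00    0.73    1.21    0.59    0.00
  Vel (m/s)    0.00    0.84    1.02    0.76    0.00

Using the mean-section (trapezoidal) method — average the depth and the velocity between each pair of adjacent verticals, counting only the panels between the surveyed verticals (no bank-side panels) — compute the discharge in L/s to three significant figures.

8500 L/s

Panel 1-2: Δb = 2.7 m, d̄ = (0.00+0.73)/2 = 0.365, v̄ = (0.00+0.84)/2 = 0.42 → q = 2.7×0.365×0.42 = 0.4139 m³/s
Panel 2-3: Δb = 3.2 m, d̄ = (0.73+1.21)/2 = 0.97, v̄ = (0.84+1.02)/2 = 0.93 → q = 3.2×0.97×0.93 = 2.887 m³/s
Panel 3-4: Δb = 6.2 m, d̄ = (1.21+0.59)/2 = 0.9, v̄ = (1.02+0.76)/2 = 0.89 → q = 6.2×0.9×0.89 = 4.966 m³/s
Panel 4-5: Δb = 2.1 m, d̄ = (0.59+0.00)/2 = 0.295, v̄ = (0.76+0.00)/2 = 0.38 → q = 2.1×0.295×0.38 = 0.2354 m³/s
Q = Σ q = 8.502 m³/s
= 8.502 × 1000 = 8502 L/s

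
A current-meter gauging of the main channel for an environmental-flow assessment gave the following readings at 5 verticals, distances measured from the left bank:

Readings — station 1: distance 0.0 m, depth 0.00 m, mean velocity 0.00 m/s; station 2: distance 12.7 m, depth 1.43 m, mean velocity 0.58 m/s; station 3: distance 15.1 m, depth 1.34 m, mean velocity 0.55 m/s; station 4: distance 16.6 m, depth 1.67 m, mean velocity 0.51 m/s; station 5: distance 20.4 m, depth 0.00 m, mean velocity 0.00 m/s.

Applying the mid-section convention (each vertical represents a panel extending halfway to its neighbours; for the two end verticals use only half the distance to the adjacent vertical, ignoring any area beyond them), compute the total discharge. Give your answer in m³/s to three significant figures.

w_2 = (15.1 − 0.0)/2 = 7.55 m; q_2 = 0.58 × 1.43 × 7.55 = 6.262 m³/s
w_3 = (16.6 − 12.7)/2 = 1.95 m; q_3 = 0.55 × 1.34 × 1.95 = 1.437 m³/s
w_4 = (20.4 − 15.1)/2 = 2.65 m; q_4 = 0.51 × 1.67 × 2.65 = 2.257 m³/s
Stations 1, 5 contribute zero (depth or velocity is 0).
Q = Σ qᵢ = 9.956 m³/s

9.96 m³/s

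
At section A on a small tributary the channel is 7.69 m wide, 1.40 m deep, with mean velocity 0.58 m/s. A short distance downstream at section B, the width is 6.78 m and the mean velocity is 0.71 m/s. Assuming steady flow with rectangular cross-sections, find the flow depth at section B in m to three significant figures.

Q = A₁V₁ = (7.69×1.40) × 0.58 = 6.244 m³/s
d₂ = Q/(b₂ V₂) = 6.244/(6.78×0.71) = 1.297 m

1.30 m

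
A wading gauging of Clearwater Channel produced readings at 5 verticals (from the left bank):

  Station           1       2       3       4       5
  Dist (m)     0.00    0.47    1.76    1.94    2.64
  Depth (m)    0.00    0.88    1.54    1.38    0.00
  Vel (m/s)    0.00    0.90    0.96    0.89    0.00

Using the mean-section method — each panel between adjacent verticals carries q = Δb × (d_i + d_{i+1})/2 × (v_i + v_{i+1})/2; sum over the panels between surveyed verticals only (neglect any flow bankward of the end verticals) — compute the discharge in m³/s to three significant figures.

Panel 1-2: Δb = 0.47 m, d̄ = (0.00+0.88)/2 = 0.44, v̄ = (0.00+0.90)/2 = 0.45 → q = 0.47×0.44×0.45 = 0.09306 m³/s
Panel 2-3: Δb = 1.29 m, d̄ = (0.88+1.54)/2 = 1.21, v̄ = (0.90+0.96)/2 = 0.93 → q = 1.29×1.21×0.93 = 1.452 m³/s
Panel 3-4: Δb = 0.18 m, d̄ = (1.54+1.38)/2 = 1.46, v̄ = (0.96+0.89)/2 = 0.925 → q = 0.18×1.46×0.925 = 0.2431 m³/s
Panel 4-5: Δb = 0.7 m, d̄ = (1.38+0.00)/2 = 0.69, v̄ = (0.89+0.00)/2 = 0.445 → q = 0.7×0.69×0.445 = 0.2149 m³/s
Q = Σ q = 2.003 m³/s

2.00 m³/s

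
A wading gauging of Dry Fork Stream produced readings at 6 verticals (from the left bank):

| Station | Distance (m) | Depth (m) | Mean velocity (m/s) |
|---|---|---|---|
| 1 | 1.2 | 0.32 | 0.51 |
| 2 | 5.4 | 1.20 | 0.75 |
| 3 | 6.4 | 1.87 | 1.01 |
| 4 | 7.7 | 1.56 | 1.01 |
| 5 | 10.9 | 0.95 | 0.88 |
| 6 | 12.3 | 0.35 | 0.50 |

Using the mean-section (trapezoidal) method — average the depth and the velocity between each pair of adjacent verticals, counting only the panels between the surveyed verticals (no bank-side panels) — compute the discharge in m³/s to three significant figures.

10.0 m³/s

Panel 1-2: Δb = 4.2 m, d̄ = (0.32+1.20)/2 = 0.76, v̄ = (0.51+0.75)/2 = 0.63 → q = 4.2×0.76×0.63 = 2.011 m³/s
Panel 2-3: Δb = 1 m, d̄ = (1.20+1.87)/2 = 1.535, v̄ = (0.75+1.01)/2 = 0.88 → q = 1×1.535×0.88 = 1.351 m³/s
Panel 3-4: Δb = 1.3 m, d̄ = (1.87+1.56)/2 = 1.715, v̄ = (1.01+1.01)/2 = 1.01 → q = 1.3×1.715×1.01 = 2.252 m³/s
Panel 4-5: Δb = 3.2 m, d̄ = (1.56+0.95)/2 = 1.255, v̄ = (1.01+0.88)/2 = 0.945 → q = 3.2×1.255×0.945 = 3.795 m³/s
Panel 5-6: Δb = 1.4 m, d̄ = (0.95+0.35)/2 = 0.65, v̄ = (0.88+0.50)/2 = 0.69 → q = 1.4×0.65×0.69 = 0.6279 m³/s
Q = Σ q = 10.04 m³/s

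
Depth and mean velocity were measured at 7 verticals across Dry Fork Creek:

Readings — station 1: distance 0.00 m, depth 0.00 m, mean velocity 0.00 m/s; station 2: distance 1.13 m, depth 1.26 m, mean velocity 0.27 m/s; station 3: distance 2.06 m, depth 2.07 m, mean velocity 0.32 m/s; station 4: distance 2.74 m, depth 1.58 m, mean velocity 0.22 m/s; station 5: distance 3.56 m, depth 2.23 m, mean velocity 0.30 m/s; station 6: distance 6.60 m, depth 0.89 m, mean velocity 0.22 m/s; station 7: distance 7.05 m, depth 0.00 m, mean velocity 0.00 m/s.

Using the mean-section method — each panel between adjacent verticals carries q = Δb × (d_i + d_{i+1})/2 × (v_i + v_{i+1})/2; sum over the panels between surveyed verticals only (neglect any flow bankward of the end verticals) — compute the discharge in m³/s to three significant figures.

Panel 1-2: Δb = 1.13 m, d̄ = (0.00+1.26)/2 = 0.63, v̄ = (0.00+0.27)/2 = 0.135 → q = 1.13×0.63×0.135 = 0.09611 m³/s
Panel 2-3: Δb = 0.93 m, d̄ = (1.26+2.07)/2 = 1.665, v̄ = (0.27+0.32)/2 = 0.295 → q = 0.93×1.665×0.295 = 0.4568 m³/s
Panel 3-4: Δb = 0.68 m, d̄ = (2.07+1.58)/2 = 1.825, v̄ = (0.32+0.22)/2 = 0.27 → q = 0.68×1.825×0.27 = 0.3351 m³/s
Panel 4-5: Δb = 0.82 m, d̄ = (1.58+2.23)/2 = 1.905, v̄ = (0.22+0.30)/2 = 0.26 → q = 0.82×1.905×0.26 = 0.4061 m³/s
Panel 5-6: Δb = 3.04 m, d̄ = (2.23+0.89)/2 = 1.56, v̄ = (0.30+0.22)/2 = 0.26 → q = 3.04×1.56×0.26 = 1.233 m³/s
Panel 6-7: Δb = 0.45 m, d̄ = (0.89+0.00)/2 = 0.445, v̄ = (0.22+0.00)/2 = 0.11 → q = 0.45×0.445×0.11 = 0.02203 m³/s
Q = Σ q = 2.549 m³/s

2.55 m³/s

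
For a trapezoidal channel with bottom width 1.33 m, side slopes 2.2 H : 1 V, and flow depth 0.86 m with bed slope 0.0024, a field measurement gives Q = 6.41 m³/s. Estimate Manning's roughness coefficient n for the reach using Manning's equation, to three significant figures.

A = (b + z·y)·y = (1.33 + 2.2×0.86)×0.86 = 2.771 m²
P = b + 2y√(1+z²) = 1.33 + 2×0.86×√(1+2.2²) = 5.487 m
R = A/P = 2.771/5.487 = 0.5050 m
n = (1/Q)·A·R^(2/3)·S^(1/2) = (1/6.41) × 2.771 × 0.6342 × 0.04899 = 0.01343

0.0134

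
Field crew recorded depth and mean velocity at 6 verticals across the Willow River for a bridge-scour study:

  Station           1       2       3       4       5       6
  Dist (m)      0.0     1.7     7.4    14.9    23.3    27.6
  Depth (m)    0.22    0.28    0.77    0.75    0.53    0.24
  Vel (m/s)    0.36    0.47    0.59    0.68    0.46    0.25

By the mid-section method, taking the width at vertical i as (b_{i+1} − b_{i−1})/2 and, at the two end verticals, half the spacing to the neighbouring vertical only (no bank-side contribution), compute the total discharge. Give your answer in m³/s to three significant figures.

w_1 = (1.7 − 0.0)/2 = 0.85 m; q_1 = 0.36 × 0.22 × 0.85 = 0.06732 m³/s
w_2 = (7.4 − 0.0)/2 = 3.7 m; q_2 = 0.47 × 0.28 × 3.7 = 0.4869 m³/s
w_3 = (14.9 − 1.7)/2 = 6.6 m; q_3 = 0.59 × 0.77 × 6.6 = 2.998 m³/s
w_4 = (23.3 − 7.4)/2 = 7.95 m; q_4 = 0.68 × 0.75 × 7.95 = 4.055 m³/s
w_5 = (27.6 − 14.9)/2 = 6.35 m; q_5 = 0.46 × 0.53 × 6.35 = 1.548 m³/s
w_6 = (27.6 − 23.3)/2 = 2.15 m; q_6 = 0.25 × 0.24 × 2.15 = 0.1290 m³/s
Q = Σ qᵢ = 9.284 m³/s

9.28 m³/s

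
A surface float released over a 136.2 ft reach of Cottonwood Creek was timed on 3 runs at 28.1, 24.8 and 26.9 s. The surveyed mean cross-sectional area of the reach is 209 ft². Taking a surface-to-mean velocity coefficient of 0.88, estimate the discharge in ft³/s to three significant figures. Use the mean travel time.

t̄ = (28.1 + 24.8 + 26.9) / 3 = 26.6 s
v_surface = L / t̄ = 136.2 / 26.6 = 5.120 ft/s
v_mean = 0.88 × 5.120 = 4.506 ft/s
Q = A × v_mean = 209 × 4.506 = 941.7 ft³/s

942 ft³/s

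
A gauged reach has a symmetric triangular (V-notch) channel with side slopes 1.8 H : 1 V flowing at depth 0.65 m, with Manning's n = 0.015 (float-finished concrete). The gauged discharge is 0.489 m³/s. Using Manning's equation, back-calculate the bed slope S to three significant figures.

A = z·y² = 1.8×0.65² = 0.7605 m²
P = 2y√(1+z²) = 2×0.65×√(1+1.8²) = 2.677 m
R = A/P = 0.7605/2.677 = 0.2841 m
S = (Q·n / (1·A·R^(2/3)))² = (0.489×0.015 / (1×0.7605×0.4322))² = 0.0004981

0.000498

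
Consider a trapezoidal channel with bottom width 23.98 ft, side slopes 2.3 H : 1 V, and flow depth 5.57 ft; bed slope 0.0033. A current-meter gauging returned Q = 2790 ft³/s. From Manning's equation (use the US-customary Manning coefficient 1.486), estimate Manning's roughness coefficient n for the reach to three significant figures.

0.0157

A = (b + z·y)·y = (23.98 + 2.3×5.57)×5.57 = 204.9 ft²
P = b + 2y√(1+z²) = 23.98 + 2×5.57×√(1+2.3²) = 51.92 ft
R = A/P = 204.9/51.92 = 3.947 ft
n = (1.486/Q)·A·R^(2/3)·S^(1/2) = (1.486/2790) × 204.9 × 2.498 × 0.05745 = 0.01566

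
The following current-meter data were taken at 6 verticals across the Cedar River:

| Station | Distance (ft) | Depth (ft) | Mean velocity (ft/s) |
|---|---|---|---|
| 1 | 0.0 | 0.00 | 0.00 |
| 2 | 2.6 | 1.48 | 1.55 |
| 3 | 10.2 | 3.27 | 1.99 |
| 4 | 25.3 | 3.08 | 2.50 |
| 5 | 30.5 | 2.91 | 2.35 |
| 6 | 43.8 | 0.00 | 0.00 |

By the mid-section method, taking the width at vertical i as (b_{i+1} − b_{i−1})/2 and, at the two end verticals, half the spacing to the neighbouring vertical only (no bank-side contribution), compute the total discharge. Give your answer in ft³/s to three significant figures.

227 ft³/s

w_2 = (10.2 − 0.0)/2 = 5.1 ft; q_2 = 1.55 × 1.48 × 5.1 = 11.70 ft³/s
w_3 = (25.3 − 2.6)/2 = 11.35 ft; q_3 = 1.99 × 3.27 × 11.35 = 73.86 ft³/s
w_4 = (30.5 − 10.2)/2 = 10.15 ft; q_4 = 2.50 × 3.08 × 10.15 = 78.16 ft³/s
w_5 = (43.8 − 25.3)/2 = 9.25 ft; q_5 = 2.35 × 2.91 × 9.25 = 63.26 ft³/s
Stations 1, 6 contribute zero (depth or velocity is 0).
Q = Σ qᵢ = 227.0 ft³/s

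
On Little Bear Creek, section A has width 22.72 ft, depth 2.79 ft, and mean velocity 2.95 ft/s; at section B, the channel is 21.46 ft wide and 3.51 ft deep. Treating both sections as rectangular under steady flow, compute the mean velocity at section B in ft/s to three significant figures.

2.48 ft/s

Q = A₁V₁ = (22.72×2.79) × 2.95 = 187.0 ft³/s
A₂ = 21.46 × 3.51 = 75.32 ft²
V₂ = Q/A₂ = 187.0/75.32 = 2.483 ft/s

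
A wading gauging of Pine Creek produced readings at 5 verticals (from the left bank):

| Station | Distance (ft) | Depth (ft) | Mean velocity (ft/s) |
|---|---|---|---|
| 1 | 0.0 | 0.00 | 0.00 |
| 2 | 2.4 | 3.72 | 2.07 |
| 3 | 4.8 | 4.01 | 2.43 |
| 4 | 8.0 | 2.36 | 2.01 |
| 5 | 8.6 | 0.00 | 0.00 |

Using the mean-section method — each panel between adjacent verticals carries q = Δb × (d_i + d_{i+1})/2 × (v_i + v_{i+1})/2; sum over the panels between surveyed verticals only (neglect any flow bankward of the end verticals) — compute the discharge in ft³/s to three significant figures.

Panel 1-2: Δb = 2.4 ft, d̄ = (0.00+3.72)/2 = 1.86, v̄ = (0.00+2.07)/2 = 1.035 → q = 2.4×1.86×1.035 = 4.620 ft³/s
Panel 2-3: Δb = 2.4 ft, d̄ = (3.72+4.01)/2 = 3.865, v̄ = (2.07+2.43)/2 = 2.25 → q = 2.4×3.865×2.25 = 20.87 ft³/s
Panel 3-4: Δb = 3.2 ft, d̄ = (4.01+2.36)/2 = 3.185, v̄ = (2.43+2.01)/2 = 2.22 → q = 3.2×3.185×2.22 = 22.63 ft³/s
Panel 4-5: Δb = 0.6 ft, d̄ = (2.36+0.00)/2 = 1.18, v̄ = (2.01+0.00)/2 = 1.005 → q = 0.6×1.18×1.005 = 0.7115 ft³/s
Q = Σ q = 48.83 ft³/s

48.8 ft³/s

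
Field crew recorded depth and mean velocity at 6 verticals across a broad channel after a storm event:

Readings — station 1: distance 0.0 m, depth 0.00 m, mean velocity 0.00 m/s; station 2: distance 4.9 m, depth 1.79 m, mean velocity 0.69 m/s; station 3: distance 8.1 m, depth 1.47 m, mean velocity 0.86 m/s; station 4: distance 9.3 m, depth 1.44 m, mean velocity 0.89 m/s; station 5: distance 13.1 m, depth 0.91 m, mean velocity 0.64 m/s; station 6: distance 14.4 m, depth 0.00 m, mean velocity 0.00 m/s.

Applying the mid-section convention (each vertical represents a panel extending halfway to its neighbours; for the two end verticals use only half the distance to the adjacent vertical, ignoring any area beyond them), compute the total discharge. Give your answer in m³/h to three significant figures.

44900 m³/h

w_2 = (8.1 − 0.0)/2 = 4.05 m; q_2 = 0.69 × 1.79 × 4.05 = 5.002 m³/s
w_3 = (9.3 − 4.9)/2 = 2.2 m; q_3 = 0.86 × 1.47 × 2.2 = 2.781 m³/s
w_4 = (13.1 − 8.1)/2 = 2.5 m; q_4 = 0.89 × 1.44 × 2.5 = 3.204 m³/s
w_5 = (14.4 − 9.3)/2 = 2.55 m; q_5 = 0.64 × 0.91 × 2.55 = 1.485 m³/s
Stations 1, 6 contribute zero (depth or velocity is 0).
Q = Σ qᵢ = 12.47 m³/s
= 12.47 × 3600 = 44900 m³/h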